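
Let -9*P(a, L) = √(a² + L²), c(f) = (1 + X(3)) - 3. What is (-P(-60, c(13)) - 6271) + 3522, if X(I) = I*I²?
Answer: -24676/9 ≈ -2741.8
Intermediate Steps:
X(I) = I³
c(f) = 25 (c(f) = (1 + 3³) - 3 = (1 + 27) - 3 = 28 - 3 = 25)
P(a, L) = -√(L² + a²)/9 (P(a, L) = -√(a² + L²)/9 = -√(L² + a²)/9)
(-P(-60, c(13)) - 6271) + 3522 = (-(-1)*√(25² + (-60)²)/9 - 6271) + 3522 = (-(-1)*√(625 + 3600)/9 - 6271) + 3522 = (-(-1)*√4225/9 - 6271) + 3522 = (-(-1)*65/9 - 6271) + 3522 = (-1*(-65/9) - 6271) + 3522 = (65/9 - 6271) + 3522 = -56374/9 + 3522 = -24676/9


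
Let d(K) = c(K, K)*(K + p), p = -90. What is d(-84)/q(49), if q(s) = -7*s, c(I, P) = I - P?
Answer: 0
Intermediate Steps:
d(K) = 0 (d(K) = (K - K)*(K - 90) = 0*(-90 + K) = 0)
d(-84)/q(49) = 0/((-7*49)) = 0/(-343) = 0*(-1/343) = 0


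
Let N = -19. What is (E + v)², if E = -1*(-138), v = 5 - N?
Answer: 26244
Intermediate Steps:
v = 24 (v = 5 - 1*(-19) = 5 + 19 = 24)
E = 138
(E + v)² = (138 + 24)² = 162² = 26244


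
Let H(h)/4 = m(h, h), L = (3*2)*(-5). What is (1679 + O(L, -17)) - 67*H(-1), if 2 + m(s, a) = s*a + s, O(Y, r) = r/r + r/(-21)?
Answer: 46553/21 ≈ 2216.8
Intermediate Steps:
L = -30 (L = 6*(-5) = -30)
O(Y, r) = 1 - r/21 (O(Y, r) = 1 + r*(-1/21) = 1 - r/21)
m(s, a) = -2 + s + a*s (m(s, a) = -2 + (s*a + s) = -2 + (a*s + s) = -2 + (s + a*s) = -2 + s + a*s)
H(h) = -8 + 4*h + 4*h² (H(h) = 4*(-2 + h + h*h) = 4*(-2 + h + h²) = -8 + 4*h + 4*h²)
(1679 + O(L, -17)) - 67*H(-1) = (1679 + (1 - 1/21*(-17))) - 67*(-8 + 4*(-1) + 4*(-1)²) = (1679 + (1 + 17/21)) - 67*(-8 - 4 + 4*1) = (1679 + 38/21) - 67*(-8 - 4 + 4) = 35297/21 - 67*(-8) = 35297/21 + 536 = 46553/21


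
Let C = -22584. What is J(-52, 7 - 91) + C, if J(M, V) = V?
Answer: -22668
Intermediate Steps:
J(-52, 7 - 91) + C = (7 - 91) - 22584 = -84 - 22584 = -22668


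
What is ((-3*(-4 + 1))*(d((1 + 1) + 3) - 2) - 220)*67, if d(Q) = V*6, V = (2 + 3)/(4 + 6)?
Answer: -14137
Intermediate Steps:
V = 1/2 (V = 5/10 = 5*(1/10) = 1/2 ≈ 0.50000)
d(Q) = 3 (d(Q) = (1/2)*6 = 3)
((-3*(-4 + 1))*(d((1 + 1) + 3) - 2) - 220)*67 = ((-3*(-4 + 1))*(3 - 2) - 220)*67 = (-3*(-3)*1 - 220)*67 = (9*1 - 220)*67 = (9 - 220)*67 = -211*67 = -14137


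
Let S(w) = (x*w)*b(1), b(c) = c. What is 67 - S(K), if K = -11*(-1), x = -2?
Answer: 89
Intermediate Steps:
K = 11
S(w) = -2*w (S(w) = -2*w*1 = -2*w)
67 - S(K) = 67 - (-2)*11 = 67 - 1*(-22) = 67 + 22 = 89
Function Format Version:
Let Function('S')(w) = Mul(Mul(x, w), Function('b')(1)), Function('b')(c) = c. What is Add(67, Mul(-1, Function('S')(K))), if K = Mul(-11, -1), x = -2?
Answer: 89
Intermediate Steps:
K = 11
Function('S')(w) = Mul(-2, w) (Function('S')(w) = Mul(Mul(-2, w), 1) = Mul(-2, w))
Add(67, Mul(-1, Function('S')(K))) = Add(67, Mul(-1, Mul(-2, 11))) = Add(67, Mul(-1, -22)) = Add(67, 22) = 89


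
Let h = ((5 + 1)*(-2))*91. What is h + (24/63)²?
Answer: -481508/441 ≈ -1091.9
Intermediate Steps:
h = -1092 (h = (6*(-2))*91 = -12*91 = -1092)
h + (24/63)² = -1092 + (24/63)² = -1092 + (24*(1/63))² = -1092 + (8/21)² = -1092 + 64/441 = -481508/441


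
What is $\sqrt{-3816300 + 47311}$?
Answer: $i \sqrt{3768989} \approx 1941.4 i$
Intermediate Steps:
$\sqrt{-3816300 + 47311} = \sqrt{-3768989} = i \sqrt{3768989}$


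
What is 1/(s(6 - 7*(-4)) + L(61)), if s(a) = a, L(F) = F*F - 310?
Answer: 1/3445 ≈ 0.00029028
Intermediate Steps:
L(F) = -310 + F**2 (L(F) = F**2 - 310 = -310 + F**2)
1/(s(6 - 7*(-4)) + L(61)) = 1/((6 - 7*(-4)) + (-310 + 61**2)) = 1/((6 + 28) + (-310 + 3721)) = 1/(34 + 3411) = 1/3445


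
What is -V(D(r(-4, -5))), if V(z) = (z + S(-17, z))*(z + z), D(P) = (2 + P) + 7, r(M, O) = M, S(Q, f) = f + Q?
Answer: 70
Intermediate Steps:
S(Q, f) = Q + f
D(P) = 9 + P
V(z) = 2*z*(-17 + 2*z) (V(z) = (z + (-17 + z))*(z + z) = (-17 + 2*z)*(2*z) = 2*z*(-17 + 2*z))
-V(D(r(-4, -5))) = -2*(9 - 4)*(-17 + 2*(9 - 4)) = -2*5*(-17 + 2*5) = -2*5*(-17 + 10) = -2*5*(-7) = -1*(-70) = 70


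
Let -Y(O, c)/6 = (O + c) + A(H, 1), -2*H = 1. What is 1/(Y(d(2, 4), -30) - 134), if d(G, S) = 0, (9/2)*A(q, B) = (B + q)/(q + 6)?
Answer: 33/1514 ≈ 0.021797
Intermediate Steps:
H = -½ (H = -½*1 = -½ ≈ -0.50000)
A(q, B) = 2*(B + q)/(9*(6 + q)) (A(q, B) = 2*((B + q)/(q + 6))/9 = 2*((B + q)/(6 + q))/9 = 2*(B + q)/(9*(6 + q)))
Y(O, c) = -4/33 - 6*O - 6*c (Y(O, c) = -6*((O + c) + 2*(1 - ½)/(9*(6 - ½))) = -6*((O + c) + (2/9)*(½)/(11/2)) = -6*((O + c) + (2/9)*(2/11)*(½)) = -6*((O + c) + 2/99) = -6*(2/99 + O + c) = -4/33 - 6*O - 6*c)
1/(Y(d(2, 4), -30) - 134) = 1/((-4/33 - 6*0 - 6*(-30)) - 134) = 1/((-4/33 + 0 + 180) - 134) = 1/(5936/33 - 134) = 1/(1514/33) = 33/1514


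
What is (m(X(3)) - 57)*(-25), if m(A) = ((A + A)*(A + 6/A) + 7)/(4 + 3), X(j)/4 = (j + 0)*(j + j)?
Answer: -249700/7 ≈ -35671.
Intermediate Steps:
X(j) = 8*j² (X(j) = 4*((j + 0)*(j + j)) = 4*(j*(2*j)) = 4*(2*j²) = 8*j²)
m(A) = 1 + 2*A*(A + 6/A)/7 (m(A) = ((2*A)*(A + 6/A) + 7)/7 = (2*A*(A + 6/A) + 7)*(⅐) = (7 + 2*A*(A + 6/A))*(⅐) = 1 + 2*A*(A + 6/A)/7)
(m(X(3)) - 57)*(-25) = ((19/7 + 2*(8*3²)²/7) - 57)*(-25) = ((19/7 + 2*(8*9)²/7) - 57)*(-25) = ((19/7 + (2/7)*72²) - 57)*(-25) = ((19/7 + (2/7)*5184) - 57)*(-25) = ((19/7 + 10368/7) - 57)*(-25) = (10387/7 - 57)*(-25) = (9988/7)*(-25) = -249700/7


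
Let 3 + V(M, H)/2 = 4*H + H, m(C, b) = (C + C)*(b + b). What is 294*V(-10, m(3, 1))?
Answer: 33516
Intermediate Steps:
m(C, b) = 4*C*b (m(C, b) = (2*C)*(2*b) = 4*C*b)
V(M, H) = -6 + 10*H (V(M, H) = -6 + 2*(4*H + H) = -6 + 2*(5*H) = -6 + 10*H)
294*V(-10, m(3, 1)) = 294*(-6 + 10*(4*3*1)) = 294*(-6 + 10*12) = 294*(-6 + 120) = 294*114 = 33516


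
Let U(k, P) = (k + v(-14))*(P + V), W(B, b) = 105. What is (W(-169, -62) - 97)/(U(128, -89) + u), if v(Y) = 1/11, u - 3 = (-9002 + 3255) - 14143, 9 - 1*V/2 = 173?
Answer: -44/403155 ≈ -0.00010914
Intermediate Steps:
V = -328 (V = 18 - 2*173 = 18 - 346 = -328)
u = -19887 (u = 3 + ((-9002 + 3255) - 14143) = 3 + (-5747 - 14143) = 3 - 19890 = -19887)
v(Y) = 1/11
U(k, P) = (-328 + P)*(1/11 + k) (U(k, P) = (k + 1/11)*(P - 328) = (1/11 + k)*(-328 + P) = (-328 + P)*(1/11 + k))
(W(-169, -62) - 97)/(U(128, -89) + u) = (105 - 97)/((-328/11 - 328*128 + (1/11)*(-89) - 89*128) - 19887) = 8/((-328/11 - 41984 - 89/11 - 11392) - 19887) = 8/(-587553/11 - 19887) = 8/(-806310/11) = 8*(-11/806310) = -44/403155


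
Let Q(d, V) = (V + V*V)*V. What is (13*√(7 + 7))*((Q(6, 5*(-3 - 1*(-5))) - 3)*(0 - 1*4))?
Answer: -57044*√14 ≈ -2.1344e+5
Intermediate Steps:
Q(d, V) = V*(V + V²) (Q(d, V) = (V + V²)*V = V*(V + V²))
(13*√(7 + 7))*((Q(6, 5*(-3 - 1*(-5))) - 3)*(0 - 1*4)) = (13*√(7 + 7))*(((5*(-3 - 1*(-5)))²*(1 + 5*(-3 - 1*(-5))) - 3)*(0 - 1*4)) = (13*√14)*(((5*(-3 + 5))²*(1 + 5*(-3 + 5)) - 3)*(0 - 4)) = (13*√14)*(((5*2)²*(1 + 5*2) - 3)*(-4)) = (13*√14)*((10²*(1 + 10) - 3)*(-4)) = (13*√14)*((100*11 - 3)*(-4)) = (13*√14)*((1100 - 3)*(-4)) = (13*√14)*(1097*(-4)) = (13*√14)*(-4388) = -57044*√14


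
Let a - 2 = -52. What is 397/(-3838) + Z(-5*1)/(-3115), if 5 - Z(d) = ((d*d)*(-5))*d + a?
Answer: 190201/2391074 ≈ 0.079546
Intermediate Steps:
a = -50 (a = 2 - 52 = -50)
Z(d) = 55 + 5*d**3 (Z(d) = 5 - (((d*d)*(-5))*d - 50) = 5 - ((d**2*(-5))*d - 50) = 5 - ((-5*d**2)*d - 50) = 5 - (-5*d**3 - 50) = 5 - (-50 - 5*d**3) = 5 + (50 + 5*d**3) = 55 + 5*d**3)
397/(-3838) + Z(-5*1)/(-3115) = 397/(-3838) + (55 + 5*(-5*1)**3)/(-3115) = 397*(-1/3838) + (55 + 5*(-5)**3)*(-1/3115) = -397/3838 + (55 + 5*(-125))*(-1/3115) = -397/3838 + (55 - 625)*(-1/3115) = -397/3838 - 570*(-1/3115) = -397/3838 + 114/623 = 190201/2391074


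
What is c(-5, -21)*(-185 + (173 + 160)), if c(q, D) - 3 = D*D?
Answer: 65712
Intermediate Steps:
c(q, D) = 3 + D² (c(q, D) = 3 + D*D = 3 + D²)
c(-5, -21)*(-185 + (173 + 160)) = (3 + (-21)²)*(-185 + (173 + 160)) = (3 + 441)*(-185 + 333) = 444*148 = 65712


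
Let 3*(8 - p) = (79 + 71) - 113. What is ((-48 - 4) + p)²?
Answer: 28561/9 ≈ 3173.4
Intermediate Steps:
p = -13/3 (p = 8 - ((79 + 71) - 113)/3 = 8 - (150 - 113)/3 = 8 - ⅓*37 = 8 - 37/3 = -13/3 ≈ -4.3333)
((-48 - 4) + p)² = ((-48 - 4) - 13/3)² = (-52 - 13/3)² = (-169/3)² = 28561/9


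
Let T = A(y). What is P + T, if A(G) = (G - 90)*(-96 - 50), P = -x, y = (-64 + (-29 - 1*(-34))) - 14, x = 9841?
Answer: 13957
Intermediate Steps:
y = -73 (y = (-64 + (-29 + 34)) - 14 = (-64 + 5) - 14 = -59 - 14 = -73)
P = -9841 (P = -1*9841 = -9841)
A(G) = 13140 - 146*G (A(G) = (-90 + G)*(-146) = 13140 - 146*G)
T = 23798 (T = 13140 - 146*(-73) = 13140 + 10658 = 23798)
P + T = -9841 + 23798 = 13957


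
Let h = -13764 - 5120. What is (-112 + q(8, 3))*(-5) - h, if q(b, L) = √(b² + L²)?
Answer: 19444 - 5*√73 ≈ 19401.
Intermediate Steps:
q(b, L) = √(L² + b²)
h = -18884
(-112 + q(8, 3))*(-5) - h = (-112 + √(3² + 8²))*(-5) - 1*(-18884) = (-112 + √(9 + 64))*(-5) + 18884 = (-112 + √73)*(-5) + 18884 = (560 - 5*√73) + 18884 = 19444 - 5*√73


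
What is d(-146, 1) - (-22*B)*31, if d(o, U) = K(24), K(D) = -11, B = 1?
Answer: 671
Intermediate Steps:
d(o, U) = -11
d(-146, 1) - (-22*B)*31 = -11 - (-22*1)*31 = -11 - (-22)*31 = -11 - 1*(-682) = -11 + 682 = 671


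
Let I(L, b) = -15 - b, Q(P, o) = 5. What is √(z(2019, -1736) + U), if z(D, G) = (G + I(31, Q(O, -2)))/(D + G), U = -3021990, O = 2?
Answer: I*√242028654058/283 ≈ 1738.4*I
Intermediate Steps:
z(D, G) = (-20 + G)/(D + G) (z(D, G) = (G + (-15 - 1*5))/(D + G) = (G + (-15 - 5))/(D + G) = (G - 20)/(D + G) = (-20 + G)/(D + G))
√(z(2019, -1736) + U) = √((-20 - 1736)/(2019 - 1736) - 3021990) = √(-1756/283 - 3021990) = √(-855224926/283) = I*√242028654058/283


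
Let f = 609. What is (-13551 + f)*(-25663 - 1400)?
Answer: 350249346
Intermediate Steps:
(-13551 + f)*(-25663 - 1400) = (-13551 + 609)*(-25663 - 1400) = -12942*(-27063) = 350249346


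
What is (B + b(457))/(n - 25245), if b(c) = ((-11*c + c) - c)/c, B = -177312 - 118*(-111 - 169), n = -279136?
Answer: 144283/304381 ≈ 0.47402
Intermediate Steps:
B = -144272 (B = -177312 - 118*(-280) = -177312 - 1*(-33040) = -177312 + 33040 = -144272)
b(c) = -11 (b(c) = (-10*c - c)/c = (-11*c)/c = -11)
(B + b(457))/(n - 25245) = (-144272 - 11)/(-279136 - 25245) = -144283/(-304381) = -144283*(-1/304381) = 144283/304381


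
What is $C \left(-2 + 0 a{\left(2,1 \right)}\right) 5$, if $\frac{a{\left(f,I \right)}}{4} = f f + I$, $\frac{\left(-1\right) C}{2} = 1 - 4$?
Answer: $-60$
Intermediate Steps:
$C = 6$ ($C = - 2 \left(1 - 4\right) = \left(-2\right) \left(-3\right) = 6$)
$a{\left(f,I \right)} = 4 I + 4 f^{2}$ ($a{\left(f,I \right)} = 4 \left(f f + I\right) = 4 \left(f^{2} + I\right) = 4 \left(I + f^{2}\right) = 4 I + 4 f^{2}$)
$C \left(-2 + 0 a{\left(2,1 \right)}\right) 5 = 6 \left(-2 + 0 \left(4 \cdot 1 + 4 \cdot 2^{2}\right)\right) 5 = 6 \left(-2 + 0 \left(4 + 4 \cdot 4\right)\right) 5 = 6 \left(-2 + 0 \left(4 + 16\right)\right) 5 = 6 \left(-2 + 0 \cdot 20\right) 5 = 6 \left(-2 + 0\right) 5 = 6 \left(-2\right) 5 = \left(-12\right) 5 = -60$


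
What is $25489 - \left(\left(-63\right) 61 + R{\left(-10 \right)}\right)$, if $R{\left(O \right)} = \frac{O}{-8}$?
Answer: $\frac{117323}{4} \approx 29331.0$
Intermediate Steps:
$R{\left(O \right)} = - \frac{O}{8}$ ($R{\left(O \right)} = O \left(- \frac{1}{8}\right) = - \frac{O}{8}$)
$25489 - \left(\left(-63\right) 61 + R{\left(-10 \right)}\right) = 25489 - \left(\left(-63\right) 61 - - \frac{5}{4}\right) = 25489 - \left(-3843 + \frac{5}{4}\right) = 25489 - - \frac{15367}{4} = 25489 + \frac{15367}{4} = \frac{117323}{4}$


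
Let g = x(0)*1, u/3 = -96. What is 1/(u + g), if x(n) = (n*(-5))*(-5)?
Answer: -1/288 ≈ -0.0034722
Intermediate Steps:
u = -288 (u = 3*(-96) = -288)
x(n) = 25*n (x(n) = -5*n*(-5) = 25*n)
g = 0 (g = (25*0)*1 = 0*1 = 0)
1/(u + g) = 1/(-288 + 0) = 1/(-288) = -1/288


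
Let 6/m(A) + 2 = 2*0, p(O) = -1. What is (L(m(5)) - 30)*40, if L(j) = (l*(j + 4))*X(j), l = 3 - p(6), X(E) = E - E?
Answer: -1200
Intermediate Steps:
X(E) = 0
l = 4 (l = 3 - 1*(-1) = 3 + 1 = 4)
m(A) = -3 (m(A) = 6/(-2 + 2*0) = 6/(-2 + 0) = 6/(-2) = 6*(-½) = -3)
L(j) = 0 (L(j) = (4*(j + 4))*0 = (4*(4 + j))*0 = (16 + 4*j)*0 = 0)
(L(m(5)) - 30)*40 = (0 - 30)*40 = -30*40 = -1200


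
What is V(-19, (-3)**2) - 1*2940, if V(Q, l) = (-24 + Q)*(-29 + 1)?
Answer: -1736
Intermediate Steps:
V(Q, l) = 672 - 28*Q (V(Q, l) = (-24 + Q)*(-28) = 672 - 28*Q)
V(-19, (-3)**2) - 1*2940 = (672 - 28*(-19)) - 1*2940 = (672 + 532) - 2940 = 1204 - 2940 = -1736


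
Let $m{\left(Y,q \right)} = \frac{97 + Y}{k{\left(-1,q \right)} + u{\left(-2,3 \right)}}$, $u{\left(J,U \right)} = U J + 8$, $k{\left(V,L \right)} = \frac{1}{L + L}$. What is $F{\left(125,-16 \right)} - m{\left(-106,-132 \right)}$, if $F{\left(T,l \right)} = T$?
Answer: $\frac{68251}{527} \approx 129.51$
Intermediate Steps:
$k{\left(V,L \right)} = \frac{1}{2 L}$
$u{\left(J,U \right)} = 8 + J U$ ($u{\left(J,U \right)} = J U + 8 = 8 + J U$)
$m{\left(Y,q \right)} = \frac{97 + Y}{2 + \frac{1}{2 q}}$ ($m{\left(Y,q \right)} = \frac{97 + Y}{\frac{1}{2 q} + \left(8 - 6\right)} = \frac{97 + Y}{\frac{1}{2 q} + 2} = \frac{97 + Y}{2 + \frac{1}{2 q}}$)
$F{\left(125,-16 \right)} - m{\left(-106,-132 \right)} = 125 - 2 \left(-132\right) \frac{1}{1 + 4 \left(-132\right)} \left(97 - 106\right) = 125 - 2 \left(-132\right) \frac{1}{1 - 528} \left(-9\right) = 125 - 2 \left(-132\right) \frac{1}{-527} \left(-9\right) = 125 - 2 \left(-132\right) \left(- \frac{1}{527}\right) \left(-9\right) = 125 - - \frac{2376}{527} = 125 + \frac{2376}{527} = \frac{68251}{527}$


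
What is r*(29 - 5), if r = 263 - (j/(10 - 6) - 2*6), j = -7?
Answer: 6642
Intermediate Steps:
r = 1107/4 (r = 263 - (-7/(10 - 6) - 2*6) = 263 - (-7/4 - 12) = 263 - 1*(-55/4) = 263 + 55/4 = 1107/4 ≈ 276.75)
r*(29 - 5) = 1107*(29 - 5)/4 = (1107/4)*24 = 6642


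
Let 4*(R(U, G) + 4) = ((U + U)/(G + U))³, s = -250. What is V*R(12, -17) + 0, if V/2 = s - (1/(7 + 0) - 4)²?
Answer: 102689848/6125 ≈ 16766.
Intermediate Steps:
V = -25958/49 (V = 2*(-250 - (1/(7 + 0) - 4)²) = 2*(-250 - (1/7 - 4)²) = 2*(-250 - (⅐ - 4)²) = 2*(-250 - (-27/7)²) = 2*(-250 - 1*729/49) = 2*(-250 - 729/49) = 2*(-12979/49) = -25958/49 ≈ -529.75)
R(U, G) = -4 + 2*U³/(G + U)³ (R(U, G) = -4 + ((U + U)/(G + U))³/4 = -4 + ((2*U)/(G + U))³/4 = -4 + (2*U/(G + U))³/4 = -4 + (8*U³/(G + U)³)/4 = -4 + 2*U³/(G + U)³)
V*R(12, -17) + 0 = -25958*(-4 + 2*12³/(-17 + 12)³)/49 + 0 = -25958*(-4 + 2*1728/(-5)³)/49 + 0 = -25958*(-4 + 2*1728*(-1/125))/49 + 0 = -25958*(-4 - 3456/125)/49 + 0 = -25958/49*(-3956/125) + 0 = 102689848/6125 + 0 = 102689848/6125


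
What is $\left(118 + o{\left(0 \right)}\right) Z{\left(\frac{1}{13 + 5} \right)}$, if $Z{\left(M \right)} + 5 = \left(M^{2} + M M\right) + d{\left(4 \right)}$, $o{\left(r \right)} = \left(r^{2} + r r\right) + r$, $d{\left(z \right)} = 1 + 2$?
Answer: $- \frac{19057}{81} \approx -235.27$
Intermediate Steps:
$d{\left(z \right)} = 3$
$o{\left(r \right)} = r + 2 r^{2}$ ($o{\left(r \right)} = \left(r^{2} + r^{2}\right) + r = 2 r^{2} + r = r + 2 r^{2}$)
$Z{\left(M \right)} = -2 + 2 M^{2}$ ($Z{\left(M \right)} = -5 + \left(\left(M^{2} + M M\right) + 3\right) = -5 + \left(\left(M^{2} + M^{2}\right) + 3\right) = -5 + \left(2 M^{2} + 3\right) = -5 + \left(3 + 2 M^{2}\right) = -2 + 2 M^{2}$)
$\left(118 + o{\left(0 \right)}\right) Z{\left(\frac{1}{13 + 5} \right)} = \left(118 + 0 \left(1 + 2 \cdot 0\right)\right) \left(-2 + 2 \left(\frac{1}{13 + 5}\right)^{2}\right) = \left(118 + 0 \left(1 + 0\right)\right) \left(-2 + 2 \left(\frac{1}{18}\right)^{2}\right) = \left(118 + 0 \cdot 1\right) \left(-2 + \frac{2}{324}\right) = \left(118 + 0\right) \left(-2 + 2 \cdot \frac{1}{324}\right) = 118 \left(-2 + \frac{1}{162}\right) = 118 \left(- \frac{323}{162}\right) = - \frac{19057}{81}$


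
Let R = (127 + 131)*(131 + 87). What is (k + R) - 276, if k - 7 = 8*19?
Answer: 56127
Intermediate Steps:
k = 159 (k = 7 + 8*19 = 7 + 152 = 159)
R = 56244 (R = 258*218 = 56244)
(k + R) - 276 = (159 + 56244) - 276 = 56403 - 276 = 56127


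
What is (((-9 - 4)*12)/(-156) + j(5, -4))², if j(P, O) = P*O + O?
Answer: 529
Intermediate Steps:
j(P, O) = O + O*P (j(P, O) = O*P + O = O + O*P)
(((-9 - 4)*12)/(-156) + j(5, -4))² = (((-9 - 4)*12)/(-156) - 4*(1 + 5))² = (-13*12*(-1/156) - 4*6)² = (-156*(-1/156) - 24)² = (1 - 24)² = (-23)² = 529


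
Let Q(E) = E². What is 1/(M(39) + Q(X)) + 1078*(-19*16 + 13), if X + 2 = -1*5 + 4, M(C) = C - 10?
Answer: -11920523/38 ≈ -3.1370e+5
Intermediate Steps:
M(C) = -10 + C
X = -3 (X = -2 + (-1*5 + 4) = -2 + (-5 + 4) = -2 - 1 = -3)
1/(M(39) + Q(X)) + 1078*(-19*16 + 13) = 1/((-10 + 39) + (-3)²) + 1078*(-19*16 + 13) = 1/(29 + 9) + 1078*(-304 + 13) = 1/38 + 1078*(-291) = 1/38 - 313698 = -11920523/38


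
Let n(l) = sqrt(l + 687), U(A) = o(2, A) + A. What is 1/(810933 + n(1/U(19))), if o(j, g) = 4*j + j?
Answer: 23517057/19070757564257 - 2*sqrt(144449)/19070757564257 ≈ 1.2331e-6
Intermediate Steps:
o(j, g) = 5*j
U(A) = 10 + A (U(A) = 5*2 + A = 10 + A)
n(l) = sqrt(687 + l)
1/(810933 + n(1/U(19))) = 1/(810933 + sqrt(687 + 1/(10 + 19))) = 1/(810933 + sqrt(687 + 1/29)) = 1/(810933 + sqrt(19924/29)) = 1/(810933 + 2*sqrt(144449)/29)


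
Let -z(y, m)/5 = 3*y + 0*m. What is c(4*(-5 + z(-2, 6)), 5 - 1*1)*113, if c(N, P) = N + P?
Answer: 11752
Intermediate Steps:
z(y, m) = -15*y (z(y, m) = -5*(3*y + 0*m) = -5*(3*y + 0) = -15*y)
c(4*(-5 + z(-2, 6)), 5 - 1*1)*113 = (4*(-5 - 15*(-2)) + (5 - 1*1))*113 = (4*(-5 + 30) + (5 - 1))*113 = (4*25 + 4)*113 = (100 + 4)*113 = 104*113 = 11752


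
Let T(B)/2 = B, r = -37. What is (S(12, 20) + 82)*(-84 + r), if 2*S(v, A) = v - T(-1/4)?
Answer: -42713/4 ≈ -10678.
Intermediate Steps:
T(B) = 2*B
S(v, A) = ¼ + v/2 (S(v, A) = (v - 2*(-1/4))/2 = (v - 2*(-1*¼))/2 = (v - 2*(-1)/4)/2 = (v - 1*(-½))/2 = (v + ½)/2 = (½ + v)/2 = ¼ + v/2)
(S(12, 20) + 82)*(-84 + r) = ((¼ + (½)*12) + 82)*(-84 - 37) = ((¼ + 6) + 82)*(-121) = (25/4 + 82)*(-121) = (353/4)*(-121) = -42713/4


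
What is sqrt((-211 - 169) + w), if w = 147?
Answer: I*sqrt(233) ≈ 15.264*I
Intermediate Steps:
sqrt((-211 - 169) + w) = sqrt((-211 - 169) + 147) = sqrt(-380 + 147) = sqrt(-233) = I*sqrt(233)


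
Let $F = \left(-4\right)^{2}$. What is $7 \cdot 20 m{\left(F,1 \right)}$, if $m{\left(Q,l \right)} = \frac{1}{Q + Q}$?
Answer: $\frac{35}{8} \approx 4.375$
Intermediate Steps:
$F = 16$
$m{\left(Q,l \right)} = \frac{1}{2 Q}$
$7 \cdot 20 m{\left(F,1 \right)} = 7 \cdot 20 \frac{1}{2 \cdot 16} = 140 \cdot \frac{1}{2} \cdot \frac{1}{16} = 140 \cdot \frac{1}{32} = \frac{35}{8}$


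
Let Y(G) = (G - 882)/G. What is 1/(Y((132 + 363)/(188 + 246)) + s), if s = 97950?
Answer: 55/5344773 ≈ 1.0290e-5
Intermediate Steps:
Y(G) = (-882 + G)/G
1/(Y((132 + 363)/(188 + 246)) + s) = 1/((-882 + (132 + 363)/(188 + 246))/(((132 + 363)/(188 + 246))) + 97950) = 1/((-882 + 495/434)/((495/434)) + 97950) = 1/((-882 + 495*(1/434))/((495*(1/434))) + 97950) = 1/((-882 + 495/434)/(495/434) + 97950) = 1/((434/495)*(-382293/434) + 97950) = 1/(-42477/55 + 97950) = 1/(5344773/55) = 55/5344773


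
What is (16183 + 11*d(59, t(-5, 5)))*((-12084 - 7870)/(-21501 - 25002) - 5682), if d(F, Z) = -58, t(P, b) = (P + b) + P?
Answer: -4107145880140/46503 ≈ -8.8320e+7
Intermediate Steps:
t(P, b) = b + 2*P
(16183 + 11*d(59, t(-5, 5)))*((-12084 - 7870)/(-21501 - 25002) - 5682) = (16183 + 11*(-58))*((-12084 - 7870)/(-21501 - 25002) - 5682) = (16183 - 638)*(-19954/(-46503) - 5682) = 15545*(-19954*(-1/46503) - 5682) = 15545*(19954/46503 - 5682) = 15545*(-264210092/46503) = -4107145880140/46503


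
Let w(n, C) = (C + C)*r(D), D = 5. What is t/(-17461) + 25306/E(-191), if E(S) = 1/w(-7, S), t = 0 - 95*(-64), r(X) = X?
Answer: -44419369060/919 ≈ -4.8334e+7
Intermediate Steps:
w(n, C) = 10*C (w(n, C) = (C + C)*5 = (2*C)*5 = 10*C)
t = 6080 (t = 0 + 6080 = 6080)
E(S) = 1/(10*S)
t/(-17461) + 25306/E(-191) = 6080/(-17461) + 25306/(((1/10)/(-191))) = 6080*(-1/17461) + 25306/(((1/10)*(-1/191))) = -320/919 + 25306/(-1/1910) = -320/919 + 25306*(-1910) = -320/919 - 48334460 = -44419369060/919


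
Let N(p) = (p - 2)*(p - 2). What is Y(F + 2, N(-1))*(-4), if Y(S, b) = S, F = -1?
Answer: -4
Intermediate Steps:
N(p) = (-2 + p)² (N(p) = (-2 + p)*(-2 + p) = (-2 + p)²)
Y(F + 2, N(-1))*(-4) = (-1 + 2)*(-4) = 1*(-4) = -4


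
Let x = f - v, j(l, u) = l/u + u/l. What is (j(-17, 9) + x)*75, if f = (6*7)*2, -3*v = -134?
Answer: 141200/51 ≈ 2768.6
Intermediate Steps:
v = 134/3 (v = -1/3*(-134) = 134/3 ≈ 44.667)
f = 84 (f = 42*2 = 84)
x = 118/3 (x = 84 - 1*134/3 = 84 - 134/3 = 118/3 ≈ 39.333)
(j(-17, 9) + x)*75 = ((-17/9 + 9/(-17)) + 118/3)*75 = ((-17*1/9 + 9*(-1/17)) + 118/3)*75 = ((-17/9 - 9/17) + 118/3)*75 = (-370/153 + 118/3)*75 = (5648/153)*75 = 141200/51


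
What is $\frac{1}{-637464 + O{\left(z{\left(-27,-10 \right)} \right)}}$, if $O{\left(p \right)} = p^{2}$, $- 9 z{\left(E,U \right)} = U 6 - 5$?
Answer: $- \frac{81}{51630359} \approx -1.5688 \cdot 10^{-6}$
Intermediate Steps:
$z{\left(E,U \right)} = \frac{5}{9} - \frac{2 U}{3}$ ($z{\left(E,U \right)} = - \frac{U 6 - 5}{9} = - \frac{6 U - 5}{9} = - \frac{-5 + 6 U}{9} = \frac{5}{9} - \frac{2 U}{3}$)
$\frac{1}{-637464 + O{\left(z{\left(-27,-10 \right)} \right)}} = \frac{1}{-637464 + \left(\frac{5}{9} - - \frac{20}{3}\right)^{2}} = \frac{1}{-637464 + \left(\frac{5}{9} + \frac{20}{3}\right)^{2}} = \frac{1}{-637464 + \left(\frac{65}{9}\right)^{2}} = \frac{1}{-637464 + \frac{4225}{81}} = \frac{1}{- \frac{51630359}{81}} = - \frac{81}{51630359}$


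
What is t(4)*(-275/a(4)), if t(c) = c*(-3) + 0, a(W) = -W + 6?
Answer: 1650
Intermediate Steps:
a(W) = 6 - W
t(c) = -3*c (t(c) = -3*c + 0 = -3*c)
t(4)*(-275/a(4)) = (-3*4)*(-275/(6 - 1*4)) = -(-3300)/(6 - 4) = -(-3300)/2 = -12*(-275/2) = 1650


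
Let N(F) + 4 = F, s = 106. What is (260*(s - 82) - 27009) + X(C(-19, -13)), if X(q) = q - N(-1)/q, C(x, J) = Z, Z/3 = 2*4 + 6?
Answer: -870529/42 ≈ -20727.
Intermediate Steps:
N(F) = -4 + F
Z = 42 (Z = 3*(2*4 + 6) = 3*(8 + 6) = 3*14 = 42)
C(x, J) = 42
X(q) = q + 5/q (X(q) = q - (-4 - 1)/q = q - (-5)/q = q + 5/q)
(260*(s - 82) - 27009) + X(C(-19, -13)) = (260*(106 - 82) - 27009) + (42 + 5/42) = (260*24 - 27009) + (42 + 5*(1/42)) = (6240 - 27009) + (42 + 5/42) = -20769 + 1769/42 = -870529/42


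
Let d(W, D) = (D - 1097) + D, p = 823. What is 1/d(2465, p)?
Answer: 1/549 ≈ 0.0018215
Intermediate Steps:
d(W, D) = -1097 + 2*D (d(W, D) = (-1097 + D) + D = -1097 + 2*D)
1/d(2465, p) = 1/(-1097 + 2*823) = 1/(-1097 + 1646) = 1/549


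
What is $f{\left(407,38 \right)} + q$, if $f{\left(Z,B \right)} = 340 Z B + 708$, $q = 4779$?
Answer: $5263927$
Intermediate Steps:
$f{\left(Z,B \right)} = 708 + 340 B Z$ ($f{\left(Z,B \right)} = 340 B Z + 708 = 708 + 340 B Z$)
$f{\left(407,38 \right)} + q = \left(708 + 340 \cdot 38 \cdot 407\right) + 4779 = \left(708 + 5258440\right) + 4779 = 5259148 + 4779 = 5263927$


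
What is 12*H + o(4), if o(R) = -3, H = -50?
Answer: -603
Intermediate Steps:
12*H + o(4) = 12*(-50) - 3 = -600 - 3 = -603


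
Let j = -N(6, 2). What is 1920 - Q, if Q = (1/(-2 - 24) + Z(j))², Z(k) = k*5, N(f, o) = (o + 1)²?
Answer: -73321/676 ≈ -108.46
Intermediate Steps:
N(f, o) = (1 + o)²
j = -9 (j = -(1 + 2)² = -1*3² = -1*9 = -9)
Z(k) = 5*k
Q = 1371241/676 (Q = (1/(-2 - 24) + 5*(-9))² = (1/(-26) - 45)² = (-1/26 - 45)² = (-1171/26)² = 1371241/676 ≈ 2028.5)
1920 - Q = 1920 - 1*1371241/676 = 1920 - 1371241/676 = -73321/676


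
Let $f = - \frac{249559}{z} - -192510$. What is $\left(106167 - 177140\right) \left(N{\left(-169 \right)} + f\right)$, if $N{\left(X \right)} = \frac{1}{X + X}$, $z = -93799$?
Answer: $- \frac{433178966828888399}{31704062} \approx -1.3663 \cdot 10^{10}$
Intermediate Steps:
$N{\left(X \right)} = \frac{1}{2 X}$
$f = \frac{18057495049}{93799}$ ($f = - \frac{249559}{-93799} - -192510 = \left(-249559\right) \left(- \frac{1}{93799}\right) + 192510 = \frac{249559}{93799} + 192510 = \frac{18057495049}{93799} \approx 1.9251 \cdot 10^{5}$)
$\left(106167 - 177140\right) \left(N{\left(-169 \right)} + f\right) = \left(106167 - 177140\right) \left(\frac{1}{2 \left(-169\right)} + \frac{18057495049}{93799}\right) = - 70973 \left(\frac{1}{2} \left(- \frac{1}{169}\right) + \frac{18057495049}{93799}\right) = - 70973 \left(- \frac{1}{338} + \frac{18057495049}{93799}\right) = \left(-70973\right) \frac{6103433232763}{31704062} = - \frac{433178966828888399}{31704062}$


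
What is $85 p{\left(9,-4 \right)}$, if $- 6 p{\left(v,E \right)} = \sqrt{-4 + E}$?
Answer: $- \frac{85 i \sqrt{2}}{3} \approx - 40.069 i$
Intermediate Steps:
$p{\left(v,E \right)} = - \frac{\sqrt{-4 + E}}{6}$
$85 p{\left(9,-4 \right)} = 85 \left(- \frac{\sqrt{-4 - 4}}{6}\right) = 85 \left(- \frac{\sqrt{-8}}{6}\right) = 85 \left(- \frac{2 i \sqrt{2}}{6}\right) = 85 \left(- \frac{i \sqrt{2}}{3}\right) = - \frac{85 i \sqrt{2}}{3}$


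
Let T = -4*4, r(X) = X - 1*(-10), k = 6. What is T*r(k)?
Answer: -256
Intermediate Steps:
r(X) = 10 + X (r(X) = X + 10 = 10 + X)
T = -16
T*r(k) = -16*(10 + 6) = -16*16 = -256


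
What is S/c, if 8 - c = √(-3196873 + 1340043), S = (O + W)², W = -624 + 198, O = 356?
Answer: 19600/928447 + 2450*I*√1856830/928447 ≈ 0.021111 + 3.5958*I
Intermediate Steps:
W = -426
S = 4900 (S = (356 - 426)² = (-70)² = 4900)
c = 8 - I*√1856830 (c = 8 - √(-3196873 + 1340043) = 8 - √(-1856830) = 8 - I*√1856830 ≈ 8.0 - 1362.7*I)
S/c = 4900/(8 - I*√1856830)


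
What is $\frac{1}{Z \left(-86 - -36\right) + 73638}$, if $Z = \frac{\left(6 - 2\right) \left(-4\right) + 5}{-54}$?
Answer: $\frac{27}{1987951} \approx 1.3582 \cdot 10^{-5}$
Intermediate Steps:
$Z = \frac{11}{54}$ ($Z = \left(4 \left(-4\right) + 5\right) \left(- \frac{1}{54}\right) = \left(-16 + 5\right) \left(- \frac{1}{54}\right) = \left(-11\right) \left(- \frac{1}{54}\right) = \frac{11}{54} \approx 0.2037$)
$\frac{1}{Z \left(-86 - -36\right) + 73638} = \frac{1}{\frac{11 \left(-86 - -36\right)}{54} + 73638} = \frac{1}{\frac{11 \left(-86 + 36\right)}{54} + 73638} = \frac{1}{\frac{11}{54} \left(-50\right) + 73638} = \frac{1}{- \frac{275}{27} + 73638} = \frac{1}{\frac{1987951}{27}} = \frac{27}{1987951}$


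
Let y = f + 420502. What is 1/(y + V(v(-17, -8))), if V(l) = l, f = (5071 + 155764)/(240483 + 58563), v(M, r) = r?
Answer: 299046/125747209559 ≈ 2.3782e-6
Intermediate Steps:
f = 160835/299046 ≈ 0.53783
y = 125749601927/299046 (y = 160835/299046 + 420502 = 125749601927/299046 ≈ 4.2050e+5)
1/(y + V(v(-17, -8))) = 1/(125749601927/299046 - 8) = 1/(125747209559/299046) = 299046/125747209559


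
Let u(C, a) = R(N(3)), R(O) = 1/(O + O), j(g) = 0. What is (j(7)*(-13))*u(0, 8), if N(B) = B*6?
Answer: 0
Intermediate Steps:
N(B) = 6*B
R(O) = 1/(2*O)
u(C, a) = 1/36 (u(C, a) = 1/(2*((6*3))) = (½)/18 = (½)*(1/18) = 1/36)
(j(7)*(-13))*u(0, 8) = (0*(-13))*(1/36) = 0*(1/36) = 0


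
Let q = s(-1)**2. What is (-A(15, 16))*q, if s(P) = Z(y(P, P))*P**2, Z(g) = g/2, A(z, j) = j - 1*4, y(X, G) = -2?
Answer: -12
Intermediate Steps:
A(z, j) = -4 + j (A(z, j) = j - 4 = -4 + j)
Z(g) = g/2 (Z(g) = g*(1/2) = g/2)
s(P) = -P**2 (s(P) = ((1/2)*(-2))*P**2 = -P**2)
q = 1 (q = (-1*(-1)**2)**2 = (-1*1)**2 = (-1)**2 = 1)
(-A(15, 16))*q = -(-4 + 16)*1 = -1*12*1 = -12*1 = -12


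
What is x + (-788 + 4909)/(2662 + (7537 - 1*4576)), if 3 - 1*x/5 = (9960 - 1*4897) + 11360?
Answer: -461644179/5623 ≈ -82099.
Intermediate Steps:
x = -82100 (x = 15 - 5*((9960 - 1*4897) + 11360) = 15 - 5*((9960 - 4897) + 11360) = 15 - 5*(5063 + 11360) = 15 - 5*16423 = 15 - 82115 = -82100)
x + (-788 + 4909)/(2662 + (7537 - 1*4576)) = -82100 + (-788 + 4909)/(2662 + (7537 - 1*4576)) = -82100 + 4121/(2662 + (7537 - 4576)) = -82100 + 4121/(2662 + 2961) = -82100 + 4121/5623 = -461644179/5623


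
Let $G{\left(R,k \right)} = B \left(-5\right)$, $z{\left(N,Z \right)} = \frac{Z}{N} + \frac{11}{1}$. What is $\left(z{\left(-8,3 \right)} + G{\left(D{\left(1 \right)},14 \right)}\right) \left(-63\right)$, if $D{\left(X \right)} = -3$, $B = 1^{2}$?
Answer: $- \frac{2835}{8} \approx -354.38$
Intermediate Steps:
$B = 1$
$z{\left(N,Z \right)} = 11 + \frac{Z}{N}$ ($z{\left(N,Z \right)} = \frac{Z}{N} + 11 \cdot 1 = \frac{Z}{N} + 11 = 11 + \frac{Z}{N}$)
$G{\left(R,k \right)} = -5$ ($G{\left(R,k \right)} = 1 \left(-5\right) = -5$)
$\left(z{\left(-8,3 \right)} + G{\left(D{\left(1 \right)},14 \right)}\right) \left(-63\right) = \left(\left(11 + \frac{3}{-8}\right) - 5\right) \left(-63\right) = \left(\left(11 + 3 \left(- \frac{1}{8}\right)\right) - 5\right) \left(-63\right) = \left(\left(11 - \frac{3}{8}\right) - 5\right) \left(-63\right) = \left(\frac{85}{8} - 5\right) \left(-63\right) = \frac{45}{8} \left(-63\right) = - \frac{2835}{8}$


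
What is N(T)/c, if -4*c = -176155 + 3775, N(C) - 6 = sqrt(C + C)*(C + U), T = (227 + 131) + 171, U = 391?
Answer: 2/14365 + 4232*sqrt(2)/8619 ≈ 0.69453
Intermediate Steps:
T = 529 (T = 358 + 171 = 529)
N(C) = 6 + sqrt(2)*sqrt(C)*(391 + C) (N(C) = 6 + sqrt(C + C)*(C + 391) = 6 + sqrt(2*C)*(391 + C) = 6 + (sqrt(2)*sqrt(C))*(391 + C) = 6 + sqrt(2)*sqrt(C)*(391 + C))
c = 43095 (c = -(-176155 + 3775)/4 = -1/4*(-172380) = 43095)
N(T)/c = (6 + sqrt(2)*529**(3/2) + 391*sqrt(2)*sqrt(529))/43095 = (6 + sqrt(2)*12167 + 391*sqrt(2)*23)*(1/43095) = (6 + 12167*sqrt(2) + 8993*sqrt(2))*(1/43095) = (6 + 21160*sqrt(2))*(1/43095) = 2/14365 + 4232*sqrt(2)/8619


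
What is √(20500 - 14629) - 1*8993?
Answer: -8993 + √5871 ≈ -8916.4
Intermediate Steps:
√(20500 - 14629) - 1*8993 = √5871 - 8993 = -8993 + √5871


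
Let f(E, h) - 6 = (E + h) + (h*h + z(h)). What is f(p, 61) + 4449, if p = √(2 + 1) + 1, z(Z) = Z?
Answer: 8299 + √3 ≈ 8300.7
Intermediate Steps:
p = 1 + √3 (p = √3 + 1 = 1 + √3 ≈ 2.7321)
f(E, h) = 6 + E + h² + 2*h (f(E, h) = 6 + ((E + h) + (h*h + h)) = 6 + ((E + h) + (h² + h)) = 6 + ((E + h) + (h + h²)) = 6 + (E + h² + 2*h) = 6 + E + h² + 2*h)
f(p, 61) + 4449 = (6 + (1 + √3) + 61² + 2*61) + 4449 = (6 + (1 + √3) + 3721 + 122) + 4449 = (3850 + √3) + 4449 = 8299 + √3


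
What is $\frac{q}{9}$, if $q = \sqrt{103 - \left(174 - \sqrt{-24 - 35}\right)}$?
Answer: $\frac{\sqrt{-71 + i \sqrt{59}}}{9} \approx 0.05057 + 0.9376 i$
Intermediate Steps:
$q = \sqrt{-71 + i \sqrt{59}}$ ($q = \sqrt{103 - \left(174 - i \sqrt{59}\right)} = \sqrt{-71 + i \sqrt{59}} \approx 0.45513 + 8.4384 i$)
$\frac{q}{9} = \frac{\sqrt{-71 + i \sqrt{59}}}{9}$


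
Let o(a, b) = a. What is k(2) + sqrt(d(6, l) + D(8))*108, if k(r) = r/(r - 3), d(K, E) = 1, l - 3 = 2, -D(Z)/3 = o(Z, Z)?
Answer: -2 + 108*I*sqrt(23) ≈ -2.0 + 517.95*I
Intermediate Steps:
D(Z) = -3*Z
l = 5 (l = 3 + 2 = 5)
k(r) = r/(-3 + r)
k(2) + sqrt(d(6, l) + D(8))*108 = 2/(-3 + 2) + sqrt(1 - 3*8)*108 = 2/(-1) + sqrt(1 - 24)*108 = 2*(-1) + sqrt(-23)*108 = -2 + (I*sqrt(23))*108 = -2 + 108*I*sqrt(23)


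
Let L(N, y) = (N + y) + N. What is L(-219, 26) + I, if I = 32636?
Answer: 32224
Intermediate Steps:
L(N, y) = y + 2*N
L(-219, 26) + I = (26 + 2*(-219)) + 32636 = (26 - 438) + 32636 = -412 + 32636 = 32224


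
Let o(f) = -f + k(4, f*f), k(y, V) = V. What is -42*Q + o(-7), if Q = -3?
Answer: 182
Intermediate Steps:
o(f) = f² - f (o(f) = -f + f*f = -f + f² = f² - f)
-42*Q + o(-7) = -42*(-3) - 7*(-1 - 7) = 126 - 7*(-8) = 126 + 56 = 182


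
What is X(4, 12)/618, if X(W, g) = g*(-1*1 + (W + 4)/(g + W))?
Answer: -1/103 ≈ -0.0097087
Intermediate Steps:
X(W, g) = g*(-1 + (4 + W)/(W + g))
X(4, 12)/618 = (12*(4 - 1*12)/(4 + 12))/618 = (12*(4 - 12)/16)*(1/618) = (12*(1/16)*(-8))*(1/618) = -6*1/618 = -1/103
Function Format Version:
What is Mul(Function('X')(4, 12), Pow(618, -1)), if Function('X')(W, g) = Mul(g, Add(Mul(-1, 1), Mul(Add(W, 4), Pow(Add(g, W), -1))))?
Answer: Rational(-1, 103) ≈ -0.0097087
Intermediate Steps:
Function('X')(W, g) = Mul(g, Add(-1, Mul(Pow(Add(W, g), -1), Add(4, W)))) (Function('X')(W, g) = Mul(g, Add(-1, Mul(Add(4, W), Pow(Add(W, g), -1)))) = Mul(g, Add(-1, Mul(Pow(Add(W, g), -1), Add(4, W)))))
Mul(Function('X')(4, 12), Pow(618, -1)) = Mul(Mul(12, Pow(Add(4, 12), -1), Add(4, Mul(-1, 12))), Pow(618, -1)) = Mul(Mul(12, Pow(16, -1), Add(4, -12)), Rational(1, 618)) = Mul(Mul(12, Rational(1, 16), -8), Rational(1, 618)) = Mul(-6, Rational(1, 618)) = Rational(-1, 103)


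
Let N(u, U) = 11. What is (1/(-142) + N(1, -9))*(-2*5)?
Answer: -7805/71 ≈ -109.93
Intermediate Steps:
(1/(-142) + N(1, -9))*(-2*5) = (1/(-142) + 11)*(-2*5) = (-1/142 + 11)*(-10) = (1561/142)*(-10) = -7805/71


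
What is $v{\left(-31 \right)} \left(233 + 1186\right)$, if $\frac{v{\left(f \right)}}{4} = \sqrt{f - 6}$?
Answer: $5676 i \sqrt{37} \approx 34526.0 i$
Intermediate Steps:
$v{\left(f \right)} = 4 \sqrt{-6 + f}$ ($v{\left(f \right)} = 4 \sqrt{f - 6} = 4 \sqrt{-6 + f}$)
$v{\left(-31 \right)} \left(233 + 1186\right) = 4 \sqrt{-6 - 31} \left(233 + 1186\right) = 4 \sqrt{-37} \cdot 1419 = 4 i \sqrt{37} \cdot 1419 = 5676 i \sqrt{37}$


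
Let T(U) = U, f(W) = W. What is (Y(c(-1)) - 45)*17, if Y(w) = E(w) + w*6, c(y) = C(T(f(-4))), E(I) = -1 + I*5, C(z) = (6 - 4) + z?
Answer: -1156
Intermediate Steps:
C(z) = 2 + z
E(I) = -1 + 5*I
c(y) = -2 (c(y) = 2 - 4 = -2)
Y(w) = -1 + 11*w (Y(w) = (-1 + 5*w) + w*6 = (-1 + 5*w) + 6*w = -1 + 11*w)
(Y(c(-1)) - 45)*17 = ((-1 + 11*(-2)) - 45)*17 = ((-1 - 22) - 45)*17 = (-23 - 45)*17 = -68*17 = -1156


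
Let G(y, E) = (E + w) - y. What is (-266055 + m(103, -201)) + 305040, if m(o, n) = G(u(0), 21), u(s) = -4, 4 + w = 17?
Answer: 39023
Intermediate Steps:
w = 13 (w = -4 + 17 = 13)
G(y, E) = 13 + E - y (G(y, E) = (E + 13) - y = (13 + E) - y = 13 + E - y)
m(o, n) = 38 (m(o, n) = 13 + 21 - 1*(-4) = 13 + 21 + 4 = 38)
(-266055 + m(103, -201)) + 305040 = (-266055 + 38) + 305040 = -266017 + 305040 = 39023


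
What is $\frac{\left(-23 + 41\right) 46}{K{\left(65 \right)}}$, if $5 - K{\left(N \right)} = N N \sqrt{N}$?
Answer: $- \frac{207}{58014530} - \frac{34983 \sqrt{65}}{11602906} \approx -0.024311$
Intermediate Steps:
$K{\left(N \right)} = 5 - N^{\frac{5}{2}}$ ($K{\left(N \right)} = 5 - N N \sqrt{N} = 5 - N^{2} \sqrt{N} = 5 - N^{\frac{5}{2}}$)
$\frac{\left(-23 + 41\right) 46}{K{\left(65 \right)}} = \frac{\left(-23 + 41\right) 46}{5 - 65^{\frac{5}{2}}} = \frac{18 \cdot 46}{5 - 4225 \sqrt{65}} = \frac{828}{5 - 4225 \sqrt{65}}$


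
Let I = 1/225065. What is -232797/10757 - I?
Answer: -52394467562/2421024205 ≈ -21.641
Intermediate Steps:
I = 1/225065 ≈ 4.4432e-6
-232797/10757 - I = -232797/10757 - 1*1/225065 = -232797*1/10757 - 1/225065 = -232797/10757 - 1/225065 = -52394467562/2421024205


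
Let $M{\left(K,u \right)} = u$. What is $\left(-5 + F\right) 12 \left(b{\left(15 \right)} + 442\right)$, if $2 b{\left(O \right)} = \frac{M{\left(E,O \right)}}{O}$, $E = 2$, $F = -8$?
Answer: $-69030$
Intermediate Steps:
$b{\left(O \right)} = \frac{1}{2}$ ($b{\left(O \right)} = \frac{O \frac{1}{O}}{2} = \frac{1}{2} \cdot 1 = \frac{1}{2}$)
$\left(-5 + F\right) 12 \left(b{\left(15 \right)} + 442\right) = \left(-5 - 8\right) 12 \left(\frac{1}{2} + 442\right) = \left(-13\right) 12 \cdot \frac{885}{2} = \left(-156\right) \frac{885}{2} = -69030$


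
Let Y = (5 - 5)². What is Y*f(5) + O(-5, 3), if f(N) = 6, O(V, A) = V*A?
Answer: -15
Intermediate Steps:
O(V, A) = A*V
Y = 0 (Y = 0² = 0)
Y*f(5) + O(-5, 3) = 0*6 + 3*(-5) = 0 - 15 = -15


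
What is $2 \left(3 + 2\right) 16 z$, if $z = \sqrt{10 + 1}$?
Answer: $160 \sqrt{11} \approx 530.66$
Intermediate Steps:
$z = \sqrt{11} \approx 3.3166$
$2 \left(3 + 2\right) 16 z = 2 \left(3 + 2\right) 16 \sqrt{11} = 2 \cdot 5 \cdot 16 \sqrt{11} = 10 \cdot 16 \sqrt{11} = 160 \sqrt{11}$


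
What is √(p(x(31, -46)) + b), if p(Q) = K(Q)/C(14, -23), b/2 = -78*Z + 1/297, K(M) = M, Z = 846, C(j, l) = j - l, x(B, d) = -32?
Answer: I*√1770808600374/3663 ≈ 363.29*I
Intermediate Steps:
b = -39196870/297 (b = 2*(-78*846 + 1/297) = 2*(-65988 + 1/297) = 2*(-19598435/297) = -39196870/297 ≈ -1.3198e+5)
p(Q) = Q/37 (p(Q) = Q/(14 - 1*(-23)) = Q/(14 + 23) = Q/37)
√(p(x(31, -46)) + b) = √((1/37)*(-32) - 39196870/297) = √(-32/37 - 39196870/297) = √(-1450293694/10989) = I*√1770808600374/3663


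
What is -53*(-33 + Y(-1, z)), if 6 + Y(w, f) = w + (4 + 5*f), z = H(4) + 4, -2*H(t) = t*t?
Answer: 2968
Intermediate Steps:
H(t) = -t²/2 (H(t) = -t*t/2 = -t²/2)
z = -4 (z = -½*4² + 4 = -½*16 + 4 = -8 + 4 = -4)
Y(w, f) = -2 + w + 5*f (Y(w, f) = -6 + (w + (4 + 5*f)) = -6 + (4 + w + 5*f) = -2 + w + 5*f)
-53*(-33 + Y(-1, z)) = -53*(-33 + (-2 - 1 + 5*(-4))) = -53*(-33 + (-2 - 1 - 20)) = -53*(-33 - 23) = -53*(-56) = 2968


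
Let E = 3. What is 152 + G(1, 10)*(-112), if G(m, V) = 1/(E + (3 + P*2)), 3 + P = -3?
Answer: 512/3 ≈ 170.67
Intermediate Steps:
P = -6 (P = -3 - 3 = -6)
G(m, V) = -⅙ (G(m, V) = 1/(3 + (3 - 6*2)) = 1/(3 + (3 - 12)) = 1/(3 - 9) = 1/(-6) = -⅙)
152 + G(1, 10)*(-112) = 152 - ⅙*(-112) = 152 + 56/3 = 512/3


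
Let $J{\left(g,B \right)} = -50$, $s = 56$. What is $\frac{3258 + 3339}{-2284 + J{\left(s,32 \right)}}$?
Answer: $- \frac{2199}{778} \approx -2.8265$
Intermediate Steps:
$\frac{3258 + 3339}{-2284 + J{\left(s,32 \right)}} = \frac{3258 + 3339}{-2284 - 50} = \frac{6597}{-2334} = 6597 \left(- \frac{1}{2334}\right) = - \frac{2199}{778}$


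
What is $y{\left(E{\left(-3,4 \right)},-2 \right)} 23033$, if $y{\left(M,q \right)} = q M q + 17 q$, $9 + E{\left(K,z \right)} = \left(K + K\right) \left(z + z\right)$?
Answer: $-6034646$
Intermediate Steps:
$E{\left(K,z \right)} = -9 + 4 K z$ ($E{\left(K,z \right)} = -9 + \left(K + K\right) \left(z + z\right) = -9 + 2 K 2 z = -9 + 4 K z$)
$y{\left(M,q \right)} = 17 q + M q^{2}$ ($y{\left(M,q \right)} = M q q + 17 q = M q^{2} + 17 q = 17 q + M q^{2}$)
$y{\left(E{\left(-3,4 \right)},-2 \right)} 23033 = - 2 \left(17 + \left(-9 + 4 \left(-3\right) 4\right) \left(-2\right)\right) 23033 = - 2 \left(17 + \left(-9 - 48\right) \left(-2\right)\right) 23033 = - 2 \left(17 - -114\right) 23033 = - 2 \left(17 + 114\right) 23033 = \left(-2\right) 131 \cdot 23033 = \left(-262\right) 23033 = -6034646$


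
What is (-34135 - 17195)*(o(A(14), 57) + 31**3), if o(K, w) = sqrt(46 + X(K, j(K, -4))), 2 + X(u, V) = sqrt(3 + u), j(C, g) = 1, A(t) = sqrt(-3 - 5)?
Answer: -1529172030 - 51330*sqrt(44 + sqrt(3 + 2*I*sqrt(2))) ≈ -1.5295e+9 - 2839.1*I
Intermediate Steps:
A(t) = 2*I*sqrt(2) (A(t) = sqrt(-8) = 2*I*sqrt(2))
X(u, V) = -2 + sqrt(3 + u)
o(K, w) = sqrt(44 + sqrt(3 + K)) (o(K, w) = sqrt(46 + (-2 + sqrt(3 + K))) = sqrt(44 + sqrt(3 + K)))
(-34135 - 17195)*(o(A(14), 57) + 31**3) = (-34135 - 17195)*(sqrt(44 + sqrt(3 + 2*I*sqrt(2))) + 31**3) = -51330*(sqrt(44 + sqrt(3 + 2*I*sqrt(2))) + 29791) = -51330*(29791 + sqrt(44 + sqrt(3 + 2*I*sqrt(2)))) = -1529172030 - 51330*sqrt(44 + sqrt(3 + 2*I*sqrt(2)))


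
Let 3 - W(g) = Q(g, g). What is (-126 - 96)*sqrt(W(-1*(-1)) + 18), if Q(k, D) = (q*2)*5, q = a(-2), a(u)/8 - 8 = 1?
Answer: -222*I*sqrt(699) ≈ -5869.4*I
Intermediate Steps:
a(u) = 72 (a(u) = 64 + 8*1 = 64 + 8 = 72)
q = 72
Q(k, D) = 720 (Q(k, D) = (72*2)*5 = 144*5 = 720)
W(g) = -717 (W(g) = 3 - 1*720 = 3 - 720 = -717)
(-126 - 96)*sqrt(W(-1*(-1)) + 18) = (-126 - 96)*sqrt(-717 + 18) = -222*I*sqrt(699)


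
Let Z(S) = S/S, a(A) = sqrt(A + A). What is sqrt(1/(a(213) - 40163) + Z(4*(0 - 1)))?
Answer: sqrt(40162 - sqrt(426))/sqrt(40163 - sqrt(426)) ≈ 0.99999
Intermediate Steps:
a(A) = sqrt(2)*sqrt(A) (a(A) = sqrt(2*A) = sqrt(2)*sqrt(A))
Z(S) = 1
sqrt(1/(a(213) - 40163) + Z(4*(0 - 1))) = sqrt(1/(sqrt(2)*sqrt(213) - 40163) + 1) = sqrt(1/(sqrt(426) - 40163) + 1) = sqrt(1/(-40163 + sqrt(426)) + 1) = sqrt(1 + 1/(-40163 + sqrt(426)))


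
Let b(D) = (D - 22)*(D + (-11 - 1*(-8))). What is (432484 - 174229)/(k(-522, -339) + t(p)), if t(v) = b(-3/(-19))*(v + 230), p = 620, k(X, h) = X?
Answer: 10358895/2095562 ≈ 4.9433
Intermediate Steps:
b(D) = (-22 + D)*(-3 + D) (b(D) = (-22 + D)*(D + (-11 + 8)) = (-22 + D)*(D - 3) = (-22 + D)*(-3 + D))
t(v) = 5154300/361 + 22410*v/361 (t(v) = (66 + (-3/(-19))² - (-75)/(-19))*(v + 230) = (66 + (-3*(-1/19))² - (-75)*(-1)/19)*(230 + v) = (66 + (3/19)² - 25*3/19)*(230 + v) = (66 + 9/361 - 75/19)*(230 + v) = 22410*(230 + v)/361 = 5154300/361 + 22410*v/361)
(432484 - 174229)/(k(-522, -339) + t(p)) = (432484 - 174229)/(-522 + (5154300/361 + (22410/361)*620)) = 258255/(-522 + (5154300/361 + 13894200/361)) = 258255/(-522 + 19048500/361) = 258255/(18860058/361) = 258255*(361/18860058) = 10358895/2095562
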